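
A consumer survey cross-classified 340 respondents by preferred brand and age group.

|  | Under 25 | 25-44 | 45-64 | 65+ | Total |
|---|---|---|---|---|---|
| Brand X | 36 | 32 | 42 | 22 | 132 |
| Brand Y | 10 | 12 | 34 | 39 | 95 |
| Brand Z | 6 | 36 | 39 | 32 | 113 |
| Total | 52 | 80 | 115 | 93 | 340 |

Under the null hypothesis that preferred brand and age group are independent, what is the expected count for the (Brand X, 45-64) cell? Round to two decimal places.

44.65

Row total (Brand X) = 132; column total (45-64) = 115; grand total N = 340.
Expected count = (row total × column total) / N = 132 × 115 / 340 = 44.65.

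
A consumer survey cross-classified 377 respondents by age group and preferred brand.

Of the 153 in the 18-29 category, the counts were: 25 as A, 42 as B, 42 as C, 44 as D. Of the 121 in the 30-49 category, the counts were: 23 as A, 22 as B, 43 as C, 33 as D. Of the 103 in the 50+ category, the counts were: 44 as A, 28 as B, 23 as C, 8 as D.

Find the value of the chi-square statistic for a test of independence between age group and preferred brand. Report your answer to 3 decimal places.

Row totals: 153, 121, 103. Column totals: 92, 92, 108, 85. Grand total N = 377.
Expected counts (row total × column total / N):
  18-29, A: 153×92/377 = 37.3369
  18-29, B: 153×92/377 = 37.3369
  18-29, C: 153×108/377 = 43.8302
  18-29, D: 153×85/377 = 34.4960
  30-49, A: 121×92/377 = 29.5279
  30-49, B: 121×92/377 = 29.5279
  30-49, C: 121×108/377 = 34.6631
  30-49, D: 121×85/377 = 27.2812
  50+, A: 103×92/377 = 25.1353
  50+, B: 103×92/377 = 25.1353
  50+, C: 103×108/377 = 29.5066
  50+, D: 103×85/377 = 23.2228
Contributions (O − E)²/E:
  (25 − 37.3369)²/37.3369 = 4.0764
  (42 − 37.3369)²/37.3369 = 0.5824
  (42 − 43.8302)²/43.8302 = 0.0764
  (44 − 34.4960)²/34.4960 = 2.6184
  (23 − 29.5279)²/29.5279 = 1.4432
  (22 − 29.5279)²/29.5279 = 1.9192
  (43 − 34.6631)²/34.6631 = 2.0051
  (33 − 27.2812)²/27.2812 = 1.1988
  (44 − 25.1353)²/25.1353 = 14.1585
  (28 − 25.1353)²/25.1353 = 0.3265
  (23 − 29.5066)²/29.5066 = 1.4348
  (8 − 23.2228)²/23.2228 = 9.9787
χ² = 4.0764 + 0.5824 + 0.0764 + 2.6184 + 1.4432 + 1.9192 + 2.0051 + 1.1988 + 14.1585 + 0.3265 + 1.4348 + 9.9787 = 39.818

39.818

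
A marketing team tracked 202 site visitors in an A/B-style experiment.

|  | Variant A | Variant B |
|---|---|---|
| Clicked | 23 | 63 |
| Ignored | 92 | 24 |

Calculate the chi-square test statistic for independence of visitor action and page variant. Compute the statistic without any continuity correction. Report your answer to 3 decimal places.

55.655

Row totals: 86, 116. Column totals: 115, 87. Grand total N = 202.
Expected counts (row total × column total / N):
  Clicked, Variant A: 86×115/202 = 48.9604
  Clicked, Variant B: 86×87/202 = 37.0396
  Ignored, Variant A: 116×115/202 = 66.0396
  Ignored, Variant B: 116×87/202 = 49.9604
Contributions (O − E)²/E:
  (23 − 48.9604)²/48.9604 = 13.7651
  (63 − 37.0396)²/37.0396 = 18.1952
  (92 − 66.0396)²/66.0396 = 10.2051
  (24 − 49.9604)²/49.9604 = 13.4895
χ² = 13.7651 + 18.1952 + 10.2051 + 13.4895 = 55.655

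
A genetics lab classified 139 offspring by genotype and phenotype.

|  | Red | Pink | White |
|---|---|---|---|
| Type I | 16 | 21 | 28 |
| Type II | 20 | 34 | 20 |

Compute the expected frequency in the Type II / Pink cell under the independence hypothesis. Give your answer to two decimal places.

Row total (Type II) = 74; column total (Pink) = 55; grand total N = 139.
Expected count = (row total × column total) / N = 74 × 55 / 139 = 29.28.

29.28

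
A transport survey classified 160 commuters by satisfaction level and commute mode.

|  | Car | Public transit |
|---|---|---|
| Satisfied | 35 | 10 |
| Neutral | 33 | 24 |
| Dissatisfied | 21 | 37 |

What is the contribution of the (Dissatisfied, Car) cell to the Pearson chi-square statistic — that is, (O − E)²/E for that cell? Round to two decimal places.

3.93

Row total (Dissatisfied) = 58; column total (Car) = 89; N = 160.
Expected count E = 58 × 89 / 160 = 32.263.
Contribution = (O − E)²/E = (21 − 32.263)² / 32.263 = 3.93.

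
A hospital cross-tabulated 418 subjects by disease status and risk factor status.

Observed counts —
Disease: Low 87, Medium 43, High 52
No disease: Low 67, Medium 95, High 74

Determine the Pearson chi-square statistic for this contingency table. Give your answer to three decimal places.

Row totals: 182, 236. Column totals: 154, 138, 126. Grand total N = 418.
Expected counts (row total × column total / N):
  Disease, Low: 182×154/418 = 67.0526
  Disease, Medium: 182×138/418 = 60.0861
  Disease, High: 182×126/418 = 54.8612
  No disease, Low: 236×154/418 = 86.9474
  No disease, Medium: 236×138/418 = 77.9139
  No disease, High: 236×126/418 = 71.1388
Contributions (O − E)²/E:
  (87 − 67.0526)²/67.0526 = 5.9341
  (43 − 60.0861)²/60.0861 = 4.8586
  (52 − 54.8612)²/54.8612 = 0.1492
  (67 − 86.9474)²/86.9474 = 4.5763
  (95 − 77.9139)²/77.9139 = 3.7469
  (74 − 71.1388)²/71.1388 = 0.1151
χ² = 5.9341 + 4.8586 + 0.1492 + 4.5763 + 3.7469 + 0.1151 = 19.380

19.380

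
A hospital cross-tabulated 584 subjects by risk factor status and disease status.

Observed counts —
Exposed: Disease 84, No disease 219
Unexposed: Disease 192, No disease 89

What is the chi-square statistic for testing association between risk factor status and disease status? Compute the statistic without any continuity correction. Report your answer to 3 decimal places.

96.439

Row totals: 303, 281. Column totals: 276, 308. Grand total N = 584.
Expected counts (row total × column total / N):
  Exposed, Disease: 303×276/584 = 143.1986
  Exposed, No disease: 303×308/584 = 159.8014
  Unexposed, Disease: 281×276/584 = 132.8014
  Unexposed, No disease: 281×308/584 = 148.1986
Contributions (O − E)²/E:
  (84 − 143.1986)²/143.1986 = 24.4728
  (219 − 159.8014)²/159.8014 = 21.9302
  (192 − 132.8014)²/132.8014 = 26.3888
  (89 − 148.1986)²/148.1986 = 23.6471
χ² = 24.4728 + 21.9302 + 26.3888 + 23.6471 = 96.439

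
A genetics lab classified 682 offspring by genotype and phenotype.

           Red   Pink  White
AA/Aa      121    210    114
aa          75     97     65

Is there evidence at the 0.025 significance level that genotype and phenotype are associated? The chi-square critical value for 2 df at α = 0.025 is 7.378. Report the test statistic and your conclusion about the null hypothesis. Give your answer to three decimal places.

2.608; fail to reject H₀

Row totals: 445, 237. Column totals: 196, 307, 179. Grand total N = 682.
Expected counts (row total × column total / N):
  AA/Aa, Red: 445×196/682 = 127.8886
  AA/Aa, Pink: 445×307/682 = 200.3152
  AA/Aa, White: 445×179/682 = 116.7962
  aa, Red: 237×196/682 = 68.1114
  aa, Pink: 237×307/682 = 106.6848
  aa, White: 237×179/682 = 62.2038
Contributions (O − E)²/E:
  (121 − 127.8886)²/127.8886 = 0.3710
  (210 − 200.3152)²/200.3152 = 0.4682
  (114 − 116.7962)²/116.7962 = 0.0669
  (75 − 68.1114)²/68.1114 = 0.6967
  (97 − 106.6848)²/106.6848 = 0.8792
  (65 − 62.2038)²/62.2038 = 0.1257
χ² = 0.3710 + 0.4682 + 0.0669 + 0.6967 + 0.8792 + 0.1257 = 2.608
df = (2−1)(3−1) = 2. Since 2.608 < 7.378, fail to reject the null hypothesis of independence at α = 0.025.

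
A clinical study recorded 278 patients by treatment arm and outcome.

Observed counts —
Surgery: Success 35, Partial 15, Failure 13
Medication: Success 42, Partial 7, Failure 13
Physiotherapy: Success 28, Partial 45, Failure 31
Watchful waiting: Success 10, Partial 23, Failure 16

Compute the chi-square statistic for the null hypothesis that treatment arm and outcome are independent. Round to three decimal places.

43.587

Row totals: 63, 62, 104, 49. Column totals: 115, 90, 73. Grand total N = 278.
Expected counts (row total × column total / N):
  Surgery, Success: 63×115/278 = 26.06115
  Surgery, Partial: 63×90/278 = 20.39568
  Surgery, Failure: 63×73/278 = 16.54317
  Medication, Success: 62×115/278 = 25.64748
  Medication, Partial: 62×90/278 = 20.07194
  Medication, Failure: 62×73/278 = 16.28058
  Physiotherapy, Success: 104×115/278 = 43.02158
  Physiotherapy, Partial: 104×90/278 = 33.66906
  Physiotherapy, Failure: 104×73/278 = 27.30935
  Watchful waiting, Success: 49×115/278 = 20.26978
  Watchful waiting, Partial: 49×90/278 = 15.86331
  Watchful waiting, Failure: 49×73/278 = 12.86691
Contributions (O − E)²/E:
  (35 − 26.06115)²/26.06115 = 3.0660
  (15 − 20.39568)²/20.39568 = 1.4274
  (13 − 16.54317)²/16.54317 = 0.7589
  (42 − 25.64748)²/25.64748 = 10.4262
  (7 − 20.07194)²/20.07194 = 8.5132
  (13 − 16.28058)²/16.28058 = 0.6610
  (28 − 43.02158)²/43.02158 = 5.2450
  (45 − 33.66906)²/33.66906 = 3.8133
  (31 − 27.30935)²/27.30935 = 0.4988
  (10 − 20.26978)²/20.26978 = 5.2032
  (23 − 15.86331)²/15.86331 = 3.2107
  (16 − 12.86691)²/12.86691 = 0.7629
χ² = 3.0660 + 1.4274 + 0.7589 + 10.4262 + 8.5132 + 0.6610 + 5.2450 + 3.8133 + 0.4988 + 5.2032 + 3.2107 + 0.7629 = 43.587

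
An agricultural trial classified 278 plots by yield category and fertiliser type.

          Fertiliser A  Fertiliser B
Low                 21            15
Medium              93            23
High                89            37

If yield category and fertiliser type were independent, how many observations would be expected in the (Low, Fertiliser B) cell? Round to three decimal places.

9.712

Row total (Low) = 36; column total (Fertiliser B) = 75; grand total N = 278.
Expected count = (row total × column total) / N = 36 × 75 / 278 = 9.712.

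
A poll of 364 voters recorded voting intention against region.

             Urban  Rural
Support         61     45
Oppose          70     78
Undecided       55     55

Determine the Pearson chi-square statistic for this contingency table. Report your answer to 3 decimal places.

Row totals: 106, 148, 110. Column totals: 186, 178. Grand total N = 364.
Expected counts (row total × column total / N):
  Support, Urban: 106×186/364 = 54.1648
  Support, Rural: 106×178/364 = 51.8352
  Oppose, Urban: 148×186/364 = 75.6264
  Oppose, Rural: 148×178/364 = 72.3736
  Undecided, Urban: 110×186/364 = 56.2088
  Undecided, Rural: 110×178/364 = 53.7912
Contributions (O − E)²/E:
  (61 − 54.1648)²/54.1648 = 0.8626
  (45 − 51.8352)²/51.8352 = 0.9013
  (70 − 75.6264)²/75.6264 = 0.4186
  (78 − 72.3736)²/72.3736 = 0.4374
  (55 − 56.2088)²/56.2088 = 0.0260
  (55 − 53.7912)²/53.7912 = 0.0272
χ² = 0.8626 + 0.9013 + 0.4186 + 0.4374 + 0.0260 + 0.0272 = 2.673

2.673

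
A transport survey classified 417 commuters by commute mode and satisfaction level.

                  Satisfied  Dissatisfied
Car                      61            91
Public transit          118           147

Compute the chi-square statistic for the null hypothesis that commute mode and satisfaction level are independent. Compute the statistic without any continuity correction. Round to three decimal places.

0.762

Row totals: 152, 265. Column totals: 179, 238. Grand total N = 417.
Expected counts (row total × column total / N):
  Car, Satisfied: 152×179/417 = 65.2470
  Car, Dissatisfied: 152×238/417 = 86.7530
  Public transit, Satisfied: 265×179/417 = 113.7530
  Public transit, Dissatisfied: 265×238/417 = 151.2470
Contributions (O − E)²/E:
  (61 − 65.2470)²/65.2470 = 0.2764
  (91 − 86.7530)²/86.7530 = 0.2079
  (118 − 113.7530)²/113.7530 = 0.1586
  (147 − 151.2470)²/151.2470 = 0.1193
χ² = 0.2764 + 0.2079 + 0.1586 + 0.1193 = 0.762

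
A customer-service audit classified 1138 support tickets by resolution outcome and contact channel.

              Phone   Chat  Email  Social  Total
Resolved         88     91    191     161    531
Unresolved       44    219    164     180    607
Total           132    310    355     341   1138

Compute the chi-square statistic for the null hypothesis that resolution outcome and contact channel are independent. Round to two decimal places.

Grand total N = 1138.
Expected counts (row total × column total / N):
  Resolved, Phone: 531×132/1138 = 61.592
  Resolved, Chat: 531×310/1138 = 144.649
  Resolved, Email: 531×355/1138 = 165.646
  Resolved, Social: 531×341/1138 = 159.113
  Unresolved, Phone: 607×132/1138 = 70.408
  Unresolved, Chat: 607×310/1138 = 165.351
  Unresolved, Email: 607×355/1138 = 189.354
  Unresolved, Social: 607×341/1138 = 181.887
Contributions (O − E)²/E:
  (88 − 61.592)²/61.592 = 11.3226
  (91 − 144.649)²/144.649 = 19.8979
  (191 − 165.646)²/165.646 = 3.8807
  (161 − 159.113)²/159.113 = 0.0224
  (44 − 70.408)²/70.408 = 9.9049
  (219 − 165.351)²/165.351 = 17.4067
  (164 − 189.354)²/189.354 = 3.3948
  (180 − 181.887)²/181.887 = 0.0196
χ² = 11.3226 + 19.8979 + 3.8807 + 0.0224 + 9.9049 + 17.4067 + 3.3948 + 0.0196 = 65.85

65.85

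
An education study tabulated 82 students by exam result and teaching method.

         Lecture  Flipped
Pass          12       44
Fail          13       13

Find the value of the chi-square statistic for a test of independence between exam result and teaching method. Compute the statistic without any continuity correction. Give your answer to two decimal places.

Row totals: 56, 26. Column totals: 25, 57. Grand total N = 82.
Expected counts (row total × column total / N):
  Pass, Lecture: 56×25/82 = 17.073
  Pass, Flipped: 56×57/82 = 38.927
  Fail, Lecture: 26×25/82 = 7.927
  Fail, Flipped: 26×57/82 = 18.073
Contributions (O − E)²/E:
  (12 − 17.073)²/17.073 = 1.5074
  (44 − 38.927)²/38.927 = 0.6611
  (13 − 7.927)²/7.927 = 3.2465
  (13 − 18.073)²/18.073 = 1.4240
χ² = 1.5074 + 0.6611 + 3.2465 + 1.4240 = 6.84

6.84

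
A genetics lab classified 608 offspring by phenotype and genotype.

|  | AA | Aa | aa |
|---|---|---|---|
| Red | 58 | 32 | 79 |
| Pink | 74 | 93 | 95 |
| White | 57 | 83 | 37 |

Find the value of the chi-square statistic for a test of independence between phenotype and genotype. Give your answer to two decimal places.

38.25

Row totals: 169, 262, 177. Column totals: 189, 208, 211. Grand total N = 608.
Expected counts (row total × column total / N):
  Red, AA: 169×189/608 = 52.535
  Red, Aa: 169×208/608 = 57.816
  Red, aa: 169×211/608 = 58.650
  Pink, AA: 262×189/608 = 81.444
  Pink, Aa: 262×208/608 = 89.632
  Pink, aa: 262×211/608 = 90.924
  White, AA: 177×189/608 = 55.021
  White, Aa: 177×208/608 = 60.553
  White, aa: 177×211/608 = 61.426
Contributions (O − E)²/E:
  (58 − 52.535)²/52.535 = 0.5685
  (32 − 57.816)²/57.816 = 11.5274
  (79 − 58.650)²/58.650 = 7.0609
  (74 − 81.444)²/81.444 = 0.6804
  (93 − 89.632)²/89.632 = 0.1266
  (95 − 90.924)²/90.924 = 0.1827
  (57 − 55.021)²/55.021 = 0.0712
  (83 − 60.553)²/60.553 = 8.3211
  (37 − 61.426)²/61.426 = 9.7130
χ² = 0.5685 + 11.5274 + 7.0609 + 0.6804 + 0.1266 + 0.1827 + 0.0712 + 8.3211 + 9.7130 = 38.25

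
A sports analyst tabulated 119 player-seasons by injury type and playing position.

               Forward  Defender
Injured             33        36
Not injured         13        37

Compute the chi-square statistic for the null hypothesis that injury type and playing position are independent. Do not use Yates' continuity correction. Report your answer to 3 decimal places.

5.824

Row totals: 69, 50. Column totals: 46, 73. Grand total N = 119.
Expected counts (row total × column total / N):
  Injured, Forward: 69×46/119 = 26.6723
  Injured, Defender: 69×73/119 = 42.3277
  Not injured, Forward: 50×46/119 = 19.3277
  Not injured, Defender: 50×73/119 = 30.6723
Contributions (O − E)²/E:
  (33 − 26.6723)²/26.6723 = 1.5012
  (36 − 42.3277)²/42.3277 = 0.9459
  (13 − 19.3277)²/19.3277 = 2.0716
  (37 − 30.6723)²/30.6723 = 1.3054
χ² = 1.5012 + 0.9459 + 2.0716 + 1.3054 = 5.824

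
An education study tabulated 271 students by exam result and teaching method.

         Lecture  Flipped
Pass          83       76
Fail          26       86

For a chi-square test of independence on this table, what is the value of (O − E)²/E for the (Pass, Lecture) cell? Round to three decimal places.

Row total (Pass) = 159; column total (Lecture) = 109; N = 271.
Expected count E = 159 × 109 / 271 = 63.9520.
Contribution = (O − E)²/E = (83 − 63.9520)² / 63.9520 = 5.673.

5.673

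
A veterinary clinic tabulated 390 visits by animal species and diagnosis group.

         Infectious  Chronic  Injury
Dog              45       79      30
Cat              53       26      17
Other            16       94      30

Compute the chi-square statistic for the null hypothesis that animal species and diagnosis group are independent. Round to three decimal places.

55.664

Row totals: 154, 96, 140. Column totals: 114, 199, 77. Grand total N = 390.
Expected counts (row total × column total / N):
  Dog, Infectious: 154×114/390 = 45.0154
  Dog, Chronic: 154×199/390 = 78.5795
  Dog, Injury: 154×77/390 = 30.4051
  Cat, Infectious: 96×114/390 = 28.0615
  Cat, Chronic: 96×199/390 = 48.9846
  Cat, Injury: 96×77/390 = 18.9538
  Other, Infectious: 140×114/390 = 40.9231
  Other, Chronic: 140×199/390 = 71.4359
  Other, Injury: 140×77/390 = 27.6410
Contributions (O − E)²/E:
  (45 − 45.0154)²/45.0154 = 0.0000
  (79 − 78.5795)²/78.5795 = 0.0023
  (30 − 30.4051)²/30.4051 = 0.0054
  (53 − 28.0615)²/28.0615 = 22.1631
  (26 − 48.9846)²/48.9846 = 10.7849
  (17 − 18.9538)²/18.9538 = 0.2014
  (16 − 40.9231)²/40.9231 = 15.1787
  (94 − 71.4359)²/71.4359 = 7.1272
  (30 − 27.6410)²/27.6410 = 0.2013
χ² = 0.0000 + 0.0023 + 0.0054 + 22.1631 + 10.7849 + 0.2014 + 15.1787 + 7.1272 + 0.2013 = 55.664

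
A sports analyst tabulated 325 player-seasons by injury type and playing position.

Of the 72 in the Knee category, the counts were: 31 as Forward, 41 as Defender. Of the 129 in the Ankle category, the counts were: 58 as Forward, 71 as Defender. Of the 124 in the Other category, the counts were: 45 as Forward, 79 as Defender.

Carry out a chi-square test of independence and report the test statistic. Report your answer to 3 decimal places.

2.089

Row totals: 72, 129, 124. Column totals: 134, 191. Grand total N = 325.
Expected counts (row total × column total / N):
  Knee, Forward: 72×134/325 = 29.6862
  Knee, Defender: 72×191/325 = 42.3138
  Ankle, Forward: 129×134/325 = 53.1877
  Ankle, Defender: 129×191/325 = 75.8123
  Other, Forward: 124×134/325 = 51.1262
  Other, Defender: 124×191/325 = 72.8738
Contributions (O − E)²/E:
  (31 − 29.6862)²/29.6862 = 0.0581
  (41 − 42.3138)²/42.3138 = 0.0408
  (58 − 53.1877)²/53.1877 = 0.4354
  (71 − 75.8123)²/75.8123 = 0.3055
  (45 − 51.1262)²/51.1262 = 0.7341
  (79 − 72.8738)²/72.8738 = 0.5150
χ² = 0.0581 + 0.0408 + 0.4354 + 0.3055 + 0.7341 + 0.5150 = 2.089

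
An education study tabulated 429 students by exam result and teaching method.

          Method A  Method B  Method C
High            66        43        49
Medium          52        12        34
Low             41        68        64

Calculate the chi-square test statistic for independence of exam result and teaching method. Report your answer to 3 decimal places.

33.082

Row totals: 158, 98, 173. Column totals: 159, 123, 147. Grand total N = 429.
Expected counts (row total × column total / N):
  High, Method A: 158×159/429 = 58.5594
  High, Method B: 158×123/429 = 45.3007
  High, Method C: 158×147/429 = 54.1399
  Medium, Method A: 98×159/429 = 36.3217
  Medium, Method B: 98×123/429 = 28.0979
  Medium, Method C: 98×147/429 = 33.5804
  Low, Method A: 173×159/429 = 64.1189
  Low, Method B: 173×123/429 = 49.6014
  Low, Method C: 173×147/429 = 59.2797
Contributions (O − E)²/E:
  (66 − 58.5594)²/58.5594 = 0.9454
  (43 − 45.3007)²/45.3007 = 0.1168
  (49 − 54.1399)²/54.1399 = 0.4880
  (52 − 36.3217)²/36.3217 = 6.7676
  (12 − 28.0979)²/28.0979 = 9.2228
  (34 − 33.5804)²/33.5804 = 0.0052
  (41 − 64.1189)²/64.1189 = 8.3358
  (68 − 49.6014)²/49.6014 = 6.8246
  (64 − 59.2797)²/59.2797 = 0.3759
χ² = 0.9454 + 0.1168 + 0.4880 + 6.7676 + 9.2228 + 0.0052 + 8.3358 + 6.8246 + 0.3759 = 33.082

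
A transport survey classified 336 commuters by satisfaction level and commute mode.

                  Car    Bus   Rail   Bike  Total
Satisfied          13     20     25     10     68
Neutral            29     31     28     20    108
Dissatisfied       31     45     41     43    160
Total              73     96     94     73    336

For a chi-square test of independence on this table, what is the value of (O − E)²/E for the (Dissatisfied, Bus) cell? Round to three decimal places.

Row total (Dissatisfied) = 160; column total (Bus) = 96; N = 336.
Expected count E = 160 × 96 / 336 = 45.7143.
Contribution = (O − E)²/E = (45 − 45.7143)² / 45.7143 = 0.011.

0.011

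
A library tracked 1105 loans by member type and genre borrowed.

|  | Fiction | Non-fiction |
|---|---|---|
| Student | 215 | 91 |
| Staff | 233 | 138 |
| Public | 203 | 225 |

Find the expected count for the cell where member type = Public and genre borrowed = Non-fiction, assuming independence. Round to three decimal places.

Row total (Public) = 428; column total (Non-fiction) = 454; grand total N = 1105.
Expected count = (row total × column total) / N = 428 × 454 / 1105 = 175.848.

175.848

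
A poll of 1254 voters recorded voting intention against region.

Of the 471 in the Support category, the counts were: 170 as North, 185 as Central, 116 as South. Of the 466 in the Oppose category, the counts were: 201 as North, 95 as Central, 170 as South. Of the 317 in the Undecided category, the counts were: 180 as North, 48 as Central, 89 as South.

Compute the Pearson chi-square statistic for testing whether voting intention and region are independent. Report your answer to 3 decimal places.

Row totals: 471, 466, 317. Column totals: 551, 328, 375. Grand total N = 1254.
Expected counts (row total × column total / N):
  Support, North: 471×551/1254 = 206.9545
  Support, Central: 471×328/1254 = 123.1962
  Support, South: 471×375/1254 = 140.8493
  Oppose, North: 466×551/1254 = 204.7576
  Oppose, Central: 466×328/1254 = 121.8884
  Oppose, South: 466×375/1254 = 139.3541
  Undecided, North: 317×551/1254 = 139.2879
  Undecided, Central: 317×328/1254 = 82.9155
  Undecided, South: 317×375/1254 = 94.7967
Contributions (O − E)²/E:
  (170 − 206.9545)²/206.9545 = 6.5987
  (185 − 123.1962)²/123.1962 = 31.0051
  (116 − 140.8493)²/140.8493 = 4.3840
  (201 − 204.7576)²/204.7576 = 0.0690
  (95 − 121.8884)²/121.8884 = 5.9315
  (170 − 139.3541)²/139.3541 = 6.7395
  (180 − 139.2879)²/139.2879 = 11.8996
  (48 − 82.9155)²/82.9155 = 14.7028
  (89 − 94.7967)²/94.7967 = 0.3545
χ² = 6.5987 + 31.0051 + 4.3840 + 0.0690 + 5.9315 + 6.7395 + 11.8996 + 14.7028 + 0.3545 = 81.685

81.685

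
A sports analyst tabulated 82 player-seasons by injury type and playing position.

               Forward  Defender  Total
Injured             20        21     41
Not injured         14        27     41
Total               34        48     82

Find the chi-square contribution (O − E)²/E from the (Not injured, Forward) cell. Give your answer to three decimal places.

Row total (Not injured) = 41; column total (Forward) = 34; N = 82.
Expected count E = 41 × 34 / 82 = 17.0000.
Contribution = (O − E)²/E = (14 − 17.0000)² / 17.0000 = 0.529.

0.529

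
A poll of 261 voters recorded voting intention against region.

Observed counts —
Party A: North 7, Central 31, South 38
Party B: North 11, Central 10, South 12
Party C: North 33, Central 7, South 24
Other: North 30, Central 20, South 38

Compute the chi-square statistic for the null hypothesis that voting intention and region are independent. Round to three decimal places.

Row totals: 76, 33, 64, 88. Column totals: 81, 68, 112. Grand total N = 261.
Expected counts (row total × column total / N):
  Party A, North: 76×81/261 = 23.58621
  Party A, Central: 76×68/261 = 19.80077
  Party A, South: 76×112/261 = 32.61303
  Party B, North: 33×81/261 = 10.24138
  Party B, Central: 33×68/261 = 8.59770
  Party B, South: 33×112/261 = 14.16092
  Party C, North: 64×81/261 = 19.86207
  Party C, Central: 64×68/261 = 16.67433
  Party C, South: 64×112/261 = 27.46360
  Other, North: 88×81/261 = 27.31034
  Other, Central: 88×68/261 = 22.92720
  Other, South: 88×112/261 = 37.76245
Contributions (O − E)²/E:
  (7 − 23.58621)²/23.58621 = 11.6637
  (31 − 19.80077)²/19.80077 = 6.3342
  (38 − 32.61303)²/32.61303 = 0.8898
  (11 − 10.24138)²/10.24138 = 0.0562
  (10 − 8.59770)²/8.59770 = 0.2287
  (12 − 14.16092)²/14.16092 = 0.3298
  (33 − 19.86207)²/19.86207 = 8.6902
  (7 − 16.67433)²/16.67433 = 5.6130
  (24 − 27.46360)²/27.46360 = 0.4368
  (30 − 27.31034)²/27.31034 = 0.2649
  (20 − 22.92720)²/22.92720 = 0.3737
  (38 − 37.76245)²/37.76245 = 0.0015
χ² = 11.6637 + 6.3342 + 0.8898 + 0.0562 + 0.2287 + 0.3298 + 8.6902 + 5.6130 + 0.4368 + 0.2649 + 0.3737 + 0.0015 = 34.883

34.883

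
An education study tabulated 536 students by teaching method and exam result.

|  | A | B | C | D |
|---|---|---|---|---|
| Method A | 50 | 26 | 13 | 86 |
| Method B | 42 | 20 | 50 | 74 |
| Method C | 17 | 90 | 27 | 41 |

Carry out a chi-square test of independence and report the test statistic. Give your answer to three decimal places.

122.560

Row totals: 175, 186, 175. Column totals: 109, 136, 90, 201. Grand total N = 536.
Expected counts (row total × column total / N):
  Method A, A: 175×109/536 = 35.5877
  Method A, B: 175×136/536 = 44.4030
  Method A, C: 175×90/536 = 29.3843
  Method A, D: 175×201/536 = 65.6250
  Method B, A: 186×109/536 = 37.8246
  Method B, B: 186×136/536 = 47.1940
  Method B, C: 186×90/536 = 31.2313
  Method B, D: 186×201/536 = 69.7500
  Method C, A: 175×109/536 = 35.5877
  Method C, B: 175×136/536 = 44.4030
  Method C, C: 175×90/536 = 29.3843
  Method C, D: 175×201/536 = 65.6250
Contributions (O − E)²/E:
  (50 − 35.5877)²/35.5877 = 5.8367
  (26 − 44.4030)²/44.4030 = 7.6272
  (13 − 29.3843)²/29.3843 = 9.1357
  (86 − 65.6250)²/65.6250 = 6.3260
  (42 − 37.8246)²/37.8246 = 0.4609
  (20 − 47.1940)²/47.1940 = 15.6697
  (50 − 31.2313)²/31.2313 = 11.2792
  (74 − 69.7500)²/69.7500 = 0.2590
  (17 − 35.5877)²/35.5877 = 9.7085
  (90 − 44.4030)²/44.4030 = 46.8231
  (27 − 29.3843)²/29.3843 = 0.1935
  (41 − 65.6250)²/65.6250 = 9.2402
χ² = 5.8367 + 7.6272 + 9.1357 + 6.3260 + 0.4609 + 15.6697 + 11.2792 + 0.2590 + 9.7085 + 46.8231 + 0.1935 + 9.2402 = 122.560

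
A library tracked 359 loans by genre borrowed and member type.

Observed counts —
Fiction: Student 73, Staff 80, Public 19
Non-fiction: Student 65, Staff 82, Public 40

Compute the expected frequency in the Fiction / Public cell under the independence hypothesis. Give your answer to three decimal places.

Row total (Fiction) = 172; column total (Public) = 59; grand total N = 359.
Expected count = (row total × column total) / N = 172 × 59 / 359 = 28.267.

28.267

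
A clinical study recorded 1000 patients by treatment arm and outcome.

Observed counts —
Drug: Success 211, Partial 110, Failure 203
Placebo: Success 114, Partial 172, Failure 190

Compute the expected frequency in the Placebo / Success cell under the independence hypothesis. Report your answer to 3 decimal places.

Row total (Placebo) = 476; column total (Success) = 325; grand total N = 1000.
Expected count = (row total × column total) / N = 476 × 325 / 1000 = 154.700.

154.700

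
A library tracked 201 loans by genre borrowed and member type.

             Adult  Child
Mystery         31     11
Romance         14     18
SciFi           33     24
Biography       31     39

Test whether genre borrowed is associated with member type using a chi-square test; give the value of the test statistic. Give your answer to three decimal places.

Row totals: 42, 32, 57, 70. Column totals: 109, 92. Grand total N = 201.
Expected counts (row total × column total / N):
  Mystery, Adult: 42×109/201 = 22.7761
  Mystery, Child: 42×92/201 = 19.2239
  Romance, Adult: 32×109/201 = 17.3532
  Romance, Child: 32×92/201 = 14.6468
  SciFi, Adult: 57×109/201 = 30.9104
  SciFi, Child: 57×92/201 = 26.0896
  Biography, Adult: 70×109/201 = 37.9602
  Biography, Child: 70×92/201 = 32.0398
Contributions (O − E)²/E:
  (31 − 22.7761)²/22.7761 = 2.9695
  (11 − 19.2239)²/19.2239 = 3.5181
  (14 − 17.3532)²/17.3532 = 0.6479
  (18 − 14.6468)²/14.6468 = 0.7677
  (33 − 30.9104)²/30.9104 = 0.1413
  (24 − 26.0896)²/26.0896 = 0.1674
  (31 − 37.9602)²/37.9602 = 1.2762
  (39 − 32.0398)²/32.0398 = 1.5120
χ² = 2.9695 + 3.5181 + 0.6479 + 0.7677 + 0.1413 + 0.1674 + 1.2762 + 1.5120 = 11.000

11.000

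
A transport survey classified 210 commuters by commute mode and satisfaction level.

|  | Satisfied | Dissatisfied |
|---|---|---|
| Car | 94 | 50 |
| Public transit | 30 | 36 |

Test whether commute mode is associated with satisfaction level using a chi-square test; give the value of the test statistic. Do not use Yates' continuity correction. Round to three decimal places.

Row totals: 144, 66. Column totals: 124, 86. Grand total N = 210.
Expected counts (row total × column total / N):
  Car, Satisfied: 144×124/210 = 85.0286
  Car, Dissatisfied: 144×86/210 = 58.9714
  Public transit, Satisfied: 66×124/210 = 38.9714
  Public transit, Dissatisfied: 66×86/210 = 27.0286
Contributions (O − E)²/E:
  (94 − 85.0286)²/85.0286 = 0.9466
  (50 − 58.9714)²/58.9714 = 1.3648
  (30 − 38.9714)²/38.9714 = 2.0653
  (36 − 27.0286)²/27.0286 = 2.9778
χ² = 0.9466 + 1.3648 + 2.0653 + 2.9778 = 7.355

7.355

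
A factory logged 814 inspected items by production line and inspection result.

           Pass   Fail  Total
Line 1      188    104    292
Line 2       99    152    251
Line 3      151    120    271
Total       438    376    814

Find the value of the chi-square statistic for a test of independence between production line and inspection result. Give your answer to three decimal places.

Grand total N = 814.
Expected counts (row total × column total / N):
  Line 1, Pass: 292×438/814 = 157.1204
  Line 1, Fail: 292×376/814 = 134.8796
  Line 2, Pass: 251×438/814 = 135.0590
  Line 2, Fail: 251×376/814 = 115.9410
  Line 3, Pass: 271×438/814 = 145.8206
  Line 3, Fail: 271×376/814 = 125.1794
Contributions (O − E)²/E:
  (188 − 157.1204)²/157.1204 = 6.0689
  (104 − 134.8796)²/134.8796 = 7.0696
  (99 − 135.0590)²/135.0590 = 9.6273
  (152 − 115.9410)²/115.9410 = 11.2148
  (151 − 145.8206)²/145.8206 = 0.1840
  (120 − 125.1794)²/125.1794 = 0.2143
χ² = 6.0689 + 7.0696 + 9.6273 + 11.2148 + 0.1840 + 0.2143 = 34.379

34.379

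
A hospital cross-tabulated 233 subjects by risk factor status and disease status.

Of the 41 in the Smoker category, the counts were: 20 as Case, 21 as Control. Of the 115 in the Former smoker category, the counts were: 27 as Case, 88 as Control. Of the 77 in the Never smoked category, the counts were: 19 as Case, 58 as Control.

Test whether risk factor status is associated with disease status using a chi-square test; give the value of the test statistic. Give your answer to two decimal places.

10.29

Row totals: 41, 115, 77. Column totals: 66, 167. Grand total N = 233.
Expected counts (row total × column total / N):
  Smoker, Case: 41×66/233 = 11.614
  Smoker, Control: 41×167/233 = 29.386
  Former smoker, Case: 115×66/233 = 32.575
  Former smoker, Control: 115×167/233 = 82.425
  Never smoked, Case: 77×66/233 = 21.811
  Never smoked, Control: 77×167/233 = 55.189
Contributions (O − E)²/E:
  (20 − 11.614)²/11.614 = 6.0552
  (21 − 29.386)²/29.386 = 2.3931
  (27 − 32.575)²/32.575 = 0.9541
  (88 − 82.425)²/82.425 = 0.3771
  (19 − 21.811)²/21.811 = 0.3623
  (58 − 55.189)²/55.189 = 0.1432
χ² = 6.0552 + 2.3931 + 0.9541 + 0.3771 + 0.3623 + 0.1432 = 10.29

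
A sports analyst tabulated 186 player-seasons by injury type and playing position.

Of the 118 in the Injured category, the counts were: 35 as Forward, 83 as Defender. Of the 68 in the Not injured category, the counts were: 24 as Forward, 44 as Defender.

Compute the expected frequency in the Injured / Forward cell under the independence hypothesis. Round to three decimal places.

37.430

Row total (Injured) = 118; column total (Forward) = 59; grand total N = 186.
Expected count = (row total × column total) / N = 118 × 59 / 186 = 37.430.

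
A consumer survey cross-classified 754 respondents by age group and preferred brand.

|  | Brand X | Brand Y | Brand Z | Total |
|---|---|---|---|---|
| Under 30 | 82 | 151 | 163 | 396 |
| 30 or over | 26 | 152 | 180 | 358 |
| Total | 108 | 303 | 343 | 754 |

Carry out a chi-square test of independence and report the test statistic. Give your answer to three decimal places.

28.039

Grand total N = 754.
Expected counts (row total × column total / N):
  Under 30, Brand X: 396×108/754 = 56.7215
  Under 30, Brand Y: 396×303/754 = 159.1353
  Under 30, Brand Z: 396×343/754 = 180.1432
  30 or over, Brand X: 358×108/754 = 51.2785
  30 or over, Brand Y: 358×303/754 = 143.8647
  30 or over, Brand Z: 358×343/754 = 162.8568
Contributions (O − E)²/E:
  (82 − 56.7215)²/56.7215 = 11.2656
  (151 − 159.1353)²/159.1353 = 0.4159
  (163 − 180.1432)²/180.1432 = 1.6314
  (26 − 51.2785)²/51.2785 = 12.4614
  (152 − 143.8647)²/143.8647 = 0.4600
  (180 − 162.8568)²/162.8568 = 1.8046
χ² = 11.2656 + 0.4159 + 1.6314 + 12.4614 + 0.4600 + 1.8046 = 28.039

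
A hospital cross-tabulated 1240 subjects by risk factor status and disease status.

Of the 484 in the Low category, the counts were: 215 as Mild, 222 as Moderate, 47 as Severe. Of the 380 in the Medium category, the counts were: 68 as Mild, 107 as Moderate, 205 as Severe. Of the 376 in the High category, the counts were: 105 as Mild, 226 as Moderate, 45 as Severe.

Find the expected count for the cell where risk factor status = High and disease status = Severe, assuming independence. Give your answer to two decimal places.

90.06

Row total (High) = 376; column total (Severe) = 297; grand total N = 1240.
Expected count = (row total × column total) / N = 376 × 297 / 1240 = 90.06.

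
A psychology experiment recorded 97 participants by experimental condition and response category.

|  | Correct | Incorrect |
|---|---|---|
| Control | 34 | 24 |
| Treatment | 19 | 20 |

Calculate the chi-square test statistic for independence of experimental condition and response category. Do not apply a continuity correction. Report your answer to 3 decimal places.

Row totals: 58, 39. Column totals: 53, 44. Grand total N = 97.
Expected counts (row total × column total / N):
  Control, Correct: 58×53/97 = 31.6907
  Control, Incorrect: 58×44/97 = 26.3093
  Treatment, Correct: 39×53/97 = 21.3093
  Treatment, Incorrect: 39×44/97 = 17.6907
Contributions (O − E)²/E:
  (34 − 31.6907)²/31.6907 = 0.1683
  (24 − 26.3093)²/26.3093 = 0.2027
  (19 − 21.3093)²/21.3093 = 0.2503
  (20 − 17.6907)²/17.6907 = 0.3015
χ² = 0.1683 + 0.2027 + 0.2503 + 0.3015 = 0.923

0.923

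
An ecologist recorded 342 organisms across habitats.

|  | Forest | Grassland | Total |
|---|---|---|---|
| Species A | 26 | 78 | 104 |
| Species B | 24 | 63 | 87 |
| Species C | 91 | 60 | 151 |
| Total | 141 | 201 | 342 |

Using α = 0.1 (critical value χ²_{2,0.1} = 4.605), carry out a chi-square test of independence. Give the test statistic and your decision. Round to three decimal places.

Grand total N = 342.
Expected counts (row total × column total / N):
  Species A, Forest: 104×141/342 = 42.8772
  Species A, Grassland: 104×201/342 = 61.1228
  Species B, Forest: 87×141/342 = 35.8684
  Species B, Grassland: 87×201/342 = 51.1316
  Species C, Forest: 151×141/342 = 62.2544
  Species C, Grassland: 151×201/342 = 88.7456
Contributions (O − E)²/E:
  (26 − 42.8772)²/42.8772 = 6.6432
  (78 − 61.1228)²/61.1228 = 4.6601
  (24 − 35.8684)²/35.8684 = 3.9271
  (63 − 51.1316)²/51.1316 = 2.7548
  (91 − 62.2544)²/62.2544 = 13.2731
  (60 − 88.7456)²/88.7456 = 9.3110
χ² = 6.6432 + 4.6601 + 3.9271 + 2.7548 + 13.2731 + 9.3110 = 40.569
df = (3−1)(2−1) = 2. Since 40.569 > 4.605, reject the null hypothesis of independence at α = 0.1.

40.569; reject H₀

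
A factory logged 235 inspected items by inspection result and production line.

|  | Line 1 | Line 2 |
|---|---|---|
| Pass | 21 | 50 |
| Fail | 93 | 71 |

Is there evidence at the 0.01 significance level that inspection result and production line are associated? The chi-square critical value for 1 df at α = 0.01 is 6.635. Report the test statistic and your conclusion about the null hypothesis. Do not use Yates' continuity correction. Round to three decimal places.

14.601; reject H₀

Row totals: 71, 164. Column totals: 114, 121. Grand total N = 235.
Expected counts (row total × column total / N):
  Pass, Line 1: 71×114/235 = 34.44255
  Pass, Line 2: 71×121/235 = 36.55745
  Fail, Line 1: 164×114/235 = 79.55745
  Fail, Line 2: 164×121/235 = 84.44255
Contributions (O − E)²/E:
  (21 − 34.44255)²/34.44255 = 5.2465
  (50 − 36.55745)²/36.55745 = 4.9430
  (93 − 79.55745)²/79.55745 = 2.2713
  (71 − 84.44255)²/84.44255 = 2.1399
χ² = 5.2465 + 4.9430 + 2.2713 + 2.1399 = 14.601
df = (2−1)(2−1) = 1. Since 14.601 > 6.635, reject the null hypothesis of independence at α = 0.01.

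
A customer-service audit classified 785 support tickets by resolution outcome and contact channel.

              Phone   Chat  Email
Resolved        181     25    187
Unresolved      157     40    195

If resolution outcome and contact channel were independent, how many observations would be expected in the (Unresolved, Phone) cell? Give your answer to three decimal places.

Row total (Unresolved) = 392; column total (Phone) = 338; grand total N = 785.
Expected count = (row total × column total) / N = 392 × 338 / 785 = 168.785.

168.785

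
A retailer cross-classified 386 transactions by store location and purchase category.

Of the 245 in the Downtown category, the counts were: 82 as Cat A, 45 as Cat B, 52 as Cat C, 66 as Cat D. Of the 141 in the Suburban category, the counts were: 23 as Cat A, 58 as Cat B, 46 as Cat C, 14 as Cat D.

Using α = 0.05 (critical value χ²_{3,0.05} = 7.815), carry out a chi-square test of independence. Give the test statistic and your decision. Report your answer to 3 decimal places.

44.144; reject H₀

Row totals: 245, 141. Column totals: 105, 103, 98, 80. Grand total N = 386.
Expected counts (row total × column total / N):
  Downtown, Cat A: 245×105/386 = 66.64508
  Downtown, Cat B: 245×103/386 = 65.37565
  Downtown, Cat C: 245×98/386 = 62.20207
  Downtown, Cat D: 245×80/386 = 50.77720
  Suburban, Cat A: 141×105/386 = 38.35492
  Suburban, Cat B: 141×103/386 = 37.62435
  Suburban, Cat C: 141×98/386 = 35.79793
  Suburban, Cat D: 141×80/386 = 29.22280
Contributions (O − E)²/E:
  (82 − 66.64508)²/66.64508 = 3.5377
  (45 − 65.37565)²/65.37565 = 6.3505
  (52 − 62.20207)²/62.20207 = 1.6733
  (66 − 50.77720)²/50.77720 = 4.5637
  (23 − 38.35492)²/38.35492 = 6.1472
  (58 − 37.62435)²/37.62435 = 11.0345
  (46 − 35.79793)²/35.79793 = 2.9075
  (14 − 29.22280)²/29.22280 = 7.9299
χ² = 3.5377 + 6.3505 + 1.6733 + 4.5637 + 6.1472 + 11.0345 + 2.9075 + 7.9299 = 44.144
df = (2−1)(4−1) = 3. Since 44.144 > 7.815, reject the null hypothesis of independence at α = 0.05.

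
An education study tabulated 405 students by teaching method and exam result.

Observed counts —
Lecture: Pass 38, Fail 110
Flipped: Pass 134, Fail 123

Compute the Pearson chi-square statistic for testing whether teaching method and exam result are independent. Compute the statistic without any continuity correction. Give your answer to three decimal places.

26.921

Row totals: 148, 257. Column totals: 172, 233. Grand total N = 405.
Expected counts (row total × column total / N):
  Lecture, Pass: 148×172/405 = 62.8543
  Lecture, Fail: 148×233/405 = 85.1457
  Flipped, Pass: 257×172/405 = 109.1457
  Flipped, Fail: 257×233/405 = 147.8543
Contributions (O − E)²/E:
  (38 − 62.8543)²/62.8543 = 9.8281
  (110 − 85.1457)²/85.1457 = 7.2550
  (134 − 109.1457)²/109.1457 = 5.6597
  (123 − 147.8543)²/147.8543 = 4.1780
χ² = 9.8281 + 7.2550 + 5.6597 + 4.1780 = 26.921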